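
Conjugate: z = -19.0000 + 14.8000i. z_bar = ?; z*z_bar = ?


z_bar = -19.0000 - 14.8000i
z*z_bar = (-19)^2 + 14.8^2 = 361 + 219.04 = 580.04

z_bar = -19.0000 - 14.8000i, z*z_bar = 580.04


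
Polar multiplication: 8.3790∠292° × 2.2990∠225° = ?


r = 8.3790 * 2.2990 = 19.2633
theta = 292° + 225° = 517° = 157° (mod 360)

19.2633 cis(157°)


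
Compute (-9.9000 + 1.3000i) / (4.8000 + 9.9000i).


Conjugate of z2 = 4.8000 - 9.9000i
Numerator: (-9.9000 + 1.3000i)(4.8000 - 9.9000i) = -34.6500 + 104.2500i
Denominator: 4.8^2 + 9.9^2 = 121.05
Result = (-34.6500 + 104.2500i)/121.05

-0.2862 + 0.8612i


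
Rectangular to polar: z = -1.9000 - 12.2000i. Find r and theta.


r = sqrt(3.61+148.84) = sqrt(152.45) = 12.3471
theta = atan2(-12.2, -1.9) = -98.8520 degrees

r = 12.3471, theta = -98.8520 degrees


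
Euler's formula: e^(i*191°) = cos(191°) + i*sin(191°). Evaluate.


cos(191°) = -0.9816
sin(191°) = -0.1908

e^(i*191°) = -0.9816 - 0.1908i


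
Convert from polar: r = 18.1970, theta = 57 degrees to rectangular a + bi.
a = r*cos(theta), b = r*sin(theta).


a = 18.1970*cos(57°) = 18.1970*0.54464 = 9.9108
b = 18.1970*sin(57°) = 18.1970*0.83867 = 15.2613

9.9108 + 15.2613i


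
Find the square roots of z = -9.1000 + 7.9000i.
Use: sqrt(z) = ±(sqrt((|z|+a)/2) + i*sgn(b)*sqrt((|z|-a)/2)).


|z| = sqrt(82.81+62.41) = 12.0507
sqrt((|z|+a)/2) = sqrt((12.0507+(-9.1))/2) = sqrt(1.4754) = 1.2146
sqrt((|z|-a)/2) = sqrt((12.0507-(-9.1))/2) = sqrt(10.5754) = 3.2520

±(1.2146 + 3.2520i) i.e. 1.2146 + 3.2520i and -1.2146 - 3.2520i


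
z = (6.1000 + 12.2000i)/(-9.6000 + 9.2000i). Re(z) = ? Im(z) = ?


Multiply by conjugate: (6.1000 + 12.2000i)(-9.6000 - 9.2000i) / ((-9.6)^2 + 9.2^2)
Numerator real = 6.1*(-9.6) + 12.2*9.2 = 53.68
Numerator imag = 12.2*(-9.6) - 6.1*9.2 = -173.24
Denominator = 176.8
Re(z) = 53.68/176.8 = 0.3036
Im(z) = -173.24/176.8 = -0.9799

Re(z) = 0.3036, Im(z) = -0.9799


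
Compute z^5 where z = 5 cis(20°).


r^5 = 5^5 = 3125
n*theta = 5*20° = 100° = 100° (mod 360)
a = 3125*cos(100°) = -542.6506
b = 3125*sin(100°) = 3077.5242

3125 cis(100°) = -542.6506 + 3077.5242i


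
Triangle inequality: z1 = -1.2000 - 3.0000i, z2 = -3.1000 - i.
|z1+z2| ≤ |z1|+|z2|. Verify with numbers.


|z1| = sqrt((-1.2)^2 + (-3)^2) = sqrt(10.44) = 3.2311
|z2| = sqrt((-3.1)^2 + (-1)^2) = sqrt(10.61) = 3.2573
z1+z2 = -4.3000 - 4.0000i
|z1+z2| = sqrt(34.49) = 5.8728
|z1|+|z2| = 3.2311 + 3.2573 = 6.4884

|z1+z2| = 5.8728 ≤ |z1|+|z2| = 6.4884 (verified)


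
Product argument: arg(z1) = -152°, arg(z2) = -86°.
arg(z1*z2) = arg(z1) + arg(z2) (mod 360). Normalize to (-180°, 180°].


arg(z1*z2) = -152° - 86° = -238°
Normalized to (-180°, 180°]: 122°

122°


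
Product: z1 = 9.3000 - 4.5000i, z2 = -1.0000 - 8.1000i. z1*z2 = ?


Real = 9.3*(-1) - (-4.5)*(-8.1) = -9.3 - 36.45 = -45.75
Imag = 9.3*(-8.1) - (1)*(-4.5) = -75.33 + 4.5 = -70.83

-45.7500 - 70.8300i


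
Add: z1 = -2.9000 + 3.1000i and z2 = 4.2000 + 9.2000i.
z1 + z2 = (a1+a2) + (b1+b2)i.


Real: -2.9 + 4.2 = 1.3
Imag: 3.1 + 9.2 = 12.3

1.3000 + 12.3000i


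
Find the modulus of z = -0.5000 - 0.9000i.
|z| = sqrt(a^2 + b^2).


|z| = sqrt((-0.5)^2 + (-0.9)^2) = sqrt(0.25 + 0.81) = sqrt(1.06) = 1.0296

|z| = 1.0296


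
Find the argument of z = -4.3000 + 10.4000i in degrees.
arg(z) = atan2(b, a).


Re = -4.3, Im = 10.4
arg = atan2(10.4, -4.3) = 112.4632 degrees

arg(z) = 112.4632 degrees


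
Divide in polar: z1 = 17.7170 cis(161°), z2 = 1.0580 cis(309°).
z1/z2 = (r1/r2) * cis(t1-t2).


r = 17.7170 / 1.0580 = 16.7457
theta = 161° - 309° = -148° = 212° (mod 360)

16.7457 cis(212°)


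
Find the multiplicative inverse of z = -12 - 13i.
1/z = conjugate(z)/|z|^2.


|z|^2 = 144+169 = 313
1/z = (-12 + 13i)/313

1/z = -0.0383 + 0.0415i


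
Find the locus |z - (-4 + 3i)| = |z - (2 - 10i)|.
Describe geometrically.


Equal distances means the locus is the perpendicular bisector of z1 and z2.
Midpoint = ((-4+2)/2, (3+(-10))/2) = (-1.0000, -3.5000)

Perpendicular bisector through (-1.0000, -3.5000)


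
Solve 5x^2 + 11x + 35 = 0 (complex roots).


disc = 11^2 - 4*5*35 = 121 - 700 = -579
sqrt(|disc|) = sqrt(579) = 24.0624
Real part = -11/(2*5) = -1.1000
Imag part = 24.0624/(2*5) = 2.4062

-1.1000 ± 2.4062i


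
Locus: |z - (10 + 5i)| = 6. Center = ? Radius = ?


|z - z0| = r is a circle with center z0 and radius r.
Center = (10, 5), radius = 6

Circle with center (10, 5) and radius 6


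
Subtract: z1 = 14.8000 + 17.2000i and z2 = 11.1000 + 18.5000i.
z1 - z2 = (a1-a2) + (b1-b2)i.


Real: 14.8 - 11.1 = 3.7
Imag: 17.2 - 18.5 = -1.3

3.7000 - 1.3000i


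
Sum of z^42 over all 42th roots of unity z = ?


The roots are w_k = w^k with w = e^(2*pi*i/42), and (w^k)^42 = (w^42)^k.
So S = 1 + u + u^2 + ... + u^(41) with u = w^42.
42 = 1*42 + 0, so 42 is a multiple of 42 and u = (w^42)^1 = 1.
Every one of the 42 terms equals 1: S = 42

S = 42


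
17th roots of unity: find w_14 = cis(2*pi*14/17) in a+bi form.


Angle = 360*14/17 = 296.4706°
a = cos(296.4706°) = 0.4457
b = sin(296.4706°) = -0.8952

0.4457 - 0.8952i


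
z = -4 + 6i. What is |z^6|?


|z| = sqrt(16+36) = sqrt(52) = 7.2111
|z^6| = |z|^6 = (sqrt(52))^6 = 52^3 = 140608

|z^6| = 140608


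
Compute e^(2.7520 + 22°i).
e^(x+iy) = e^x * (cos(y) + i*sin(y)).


e^2.7520 = 15.6739
cos(22°) = 0.927184
sin(22°) = 0.37461
Real = 15.6739*0.927184 = 14.5326
Imag = 15.6739*0.37461 = 5.8716

14.5326 + 5.8716i


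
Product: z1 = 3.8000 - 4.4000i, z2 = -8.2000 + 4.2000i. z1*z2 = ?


Real = 3.8*(-8.2) - (-4.4)*4.2 = -31.16 - (-18.48) = -12.68
Imag = 3.8*4.2 - (8.2)*(-4.4) = 15.96 + 36.08 = 52.04

-12.6800 + 52.0400i


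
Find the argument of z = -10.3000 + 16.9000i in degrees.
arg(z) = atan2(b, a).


Re = -10.3, Im = 16.9
arg = atan2(16.9, -10.3) = 121.3609 degrees

arg(z) = 121.3609 degrees


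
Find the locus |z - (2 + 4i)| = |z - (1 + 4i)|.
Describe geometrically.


Equal distances means the locus is the perpendicular bisector of z1 and z2.
Midpoint = ((2+1)/2, (4+4)/2) = (1.5000, 4.0000)

Perpendicular bisector through (1.5000, 4.0000)


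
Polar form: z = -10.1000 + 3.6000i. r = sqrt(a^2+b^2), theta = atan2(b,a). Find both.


r = sqrt(102.01+12.96) = sqrt(114.97) = 10.7224
theta = atan2(3.6, -10.1) = 160.3821 degrees

r = 10.7224, theta = 160.3821 degrees


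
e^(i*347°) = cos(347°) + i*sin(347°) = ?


cos(347°) = 0.9744
sin(347°) = -0.2250

e^(i*347°) = 0.9744 - 0.2250i


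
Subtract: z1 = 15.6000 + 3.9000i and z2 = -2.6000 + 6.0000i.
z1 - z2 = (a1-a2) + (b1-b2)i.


Real: 15.6 + 2.6 = 18.2
Imag: 3.9 - 6 = -2.1

18.2000 - 2.1000i


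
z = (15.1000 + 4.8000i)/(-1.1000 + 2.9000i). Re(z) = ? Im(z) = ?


Multiply by conjugate: (15.1000 + 4.8000i)(-1.1000 - 2.9000i) / ((-1.1)^2 + 2.9^2)
Numerator real = 15.1*(-1.1) + 4.8*2.9 = -2.69
Numerator imag = 4.8*(-1.1) - 15.1*2.9 = -49.07
Denominator = 9.62
Re(z) = -2.69/9.62 = -0.2796
Im(z) = -49.07/9.62 = -5.1008

Re(z) = -0.2796, Im(z) = -5.1008


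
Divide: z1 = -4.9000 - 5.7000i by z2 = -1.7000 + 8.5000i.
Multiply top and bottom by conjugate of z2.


Conjugate of z2 = -1.7000 - 8.5000i
Numerator: (-4.9000 - 5.7000i)(-1.7000 - 8.5000i) = -40.1200 + 51.3400i
Denominator: (-1.7)^2 + 8.5^2 = 75.14
Result = (-40.1200 + 51.3400i)/75.14

-0.5339 + 0.6833i


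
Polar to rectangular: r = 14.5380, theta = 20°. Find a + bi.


a = 14.5380*cos(20°) = 14.5380*0.939693 = 13.6613
b = 14.5380*sin(20°) = 14.5380*0.34202 = 4.9723

13.6613 + 4.9723i


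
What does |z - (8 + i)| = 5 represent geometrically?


|z - z0| = r is a circle with center z0 and radius r.
Center = (8, 1), radius = 5

Circle with center (8, 1) and radius 5


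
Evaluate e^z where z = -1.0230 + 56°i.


e^-1.0230 = 0.359515
cos(56°) = 0.5592
sin(56°) = 0.82904
Real = 0.359515*0.5592 = 0.2010
Imag = 0.359515*0.82904 = 0.2981

0.2010 + 0.2981i


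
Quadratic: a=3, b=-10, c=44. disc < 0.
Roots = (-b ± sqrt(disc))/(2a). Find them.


disc = (-10)^2 - 4*3*44 = 100 - 528 = -428
sqrt(|disc|) = sqrt(428) = 20.6882
Real part = 10/(2*3) = 1.6667
Imag part = 20.6882/(2*3) = 3.4480

1.6667 ± 3.4480i


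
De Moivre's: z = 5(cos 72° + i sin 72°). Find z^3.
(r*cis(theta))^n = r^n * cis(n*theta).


r^3 = 5^3 = 125
n*theta = 3*72° = 216° = 216° (mod 360)
a = 125*cos(216°) = -101.1271
b = 125*sin(216°) = -73.4732

125 cis(216°) = -101.1271 - 73.4732i


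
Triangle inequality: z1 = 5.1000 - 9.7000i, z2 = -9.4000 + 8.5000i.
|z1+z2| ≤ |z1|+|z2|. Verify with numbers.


|z1| = sqrt(5.1^2 + (-9.7)^2) = sqrt(120.1) = 10.9590
|z2| = sqrt((-9.4)^2 + 8.5^2) = sqrt(160.61) = 12.6732
z1+z2 = -4.3000 - 1.2000i
|z1+z2| = sqrt(19.93) = 4.4643
|z1|+|z2| = 10.9590 + 12.6732 = 23.6322

|z1+z2| = 4.4643 ≤ |z1|+|z2| = 23.6322 (verified)


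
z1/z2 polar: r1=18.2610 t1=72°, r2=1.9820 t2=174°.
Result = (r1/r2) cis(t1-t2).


r = 18.2610 / 1.9820 = 9.2134
theta = 72° - 174° = -102° = 258° (mod 360)

9.2134 cis(258°)


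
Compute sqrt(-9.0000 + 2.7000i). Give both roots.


|z| = sqrt(81+7.29) = 9.3963
sqrt((|z|+a)/2) = sqrt((9.3963+(-9))/2) = sqrt(0.1981) = 0.4451
sqrt((|z|-a)/2) = sqrt((9.3963-(-9))/2) = sqrt(9.1981) = 3.0328

±(0.4451 + 3.0328i) i.e. 0.4451 + 3.0328i and -0.4451 - 3.0328i


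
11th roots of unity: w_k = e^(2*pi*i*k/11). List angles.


The 11th roots of unity are cis(360k/11°) for k=0..10
Angle step = 360/11 = 32.7273°
Primitive root: cis(32.7273°)
Primitive root = 0.8413 + 0.5406i

11 roots at angles: 0°, 32.7273°, 65.4545°, 98.1818°, 130.9091°, 163.6364°, 196.3636°, 229.0909°, 261.8182°, 294.5455°, 327.2727°


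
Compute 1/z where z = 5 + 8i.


|z|^2 = 25+64 = 89
1/z = (5 - 8i)/89

1/z = 0.0562 - 0.0899i


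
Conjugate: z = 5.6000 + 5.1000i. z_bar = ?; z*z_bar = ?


z_bar = 5.6000 - 5.1000i
z*z_bar = 5.6^2 + 5.1^2 = 31.36 + 26.01 = 57.37

z_bar = 5.6000 - 5.1000i, z*z_bar = 57.37


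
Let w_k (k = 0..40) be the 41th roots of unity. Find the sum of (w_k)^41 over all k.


The roots are w_k = w^k with w = e^(2*pi*i/41), and (w^k)^41 = (w^41)^k.
So S = 1 + u + u^2 + ... + u^(40) with u = w^41.
41 = 1*41 + 0, so 41 is a multiple of 41 and u = (w^41)^1 = 1.
Every one of the 41 terms equals 1: S = 41

S = 41


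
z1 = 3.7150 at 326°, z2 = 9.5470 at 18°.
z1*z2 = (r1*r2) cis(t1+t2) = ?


r = 3.7150 * 9.5470 = 35.4671
theta = 326° + 18° = 344° = 344° (mod 360)

35.4671 cis(344°)


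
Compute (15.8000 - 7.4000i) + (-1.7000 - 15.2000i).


Real: 15.8 - 1.7 = 14.1
Imag: -7.4 - 15.2 = -22.6

14.1000 - 22.6000i


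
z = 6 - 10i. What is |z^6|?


|z| = sqrt(36+100) = sqrt(136) = 11.6619
|z^6| = |z|^6 = (sqrt(136))^6 = 136^3 = 2515456

|z^6| = 2515456


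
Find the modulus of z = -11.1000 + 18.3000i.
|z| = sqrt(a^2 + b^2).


|z| = sqrt((-11.1)^2 + 18.3^2) = sqrt(123.21 + 334.89) = sqrt(458.1) = 21.4033

|z| = 21.4033


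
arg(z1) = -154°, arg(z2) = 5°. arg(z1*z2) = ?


arg(z1*z2) = -154° + 5° = -149°
Normalized to (-180°, 180°]: -149°

-149°


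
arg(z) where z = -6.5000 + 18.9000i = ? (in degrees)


Re = -6.5, Im = 18.9
arg = atan2(18.9, -6.5) = 108.9789 degrees

arg(z) = 108.9789 degrees


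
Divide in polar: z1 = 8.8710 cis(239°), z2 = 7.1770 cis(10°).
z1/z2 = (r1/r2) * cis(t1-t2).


r = 8.8710 / 7.1770 = 1.2360
theta = 239° - 10° = 229° = 229° (mod 360)

1.2360 cis(229°)


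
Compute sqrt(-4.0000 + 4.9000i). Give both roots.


|z| = sqrt(16+24.01) = 6.3253
sqrt((|z|+a)/2) = sqrt((6.3253+(-4))/2) = sqrt(1.1627) = 1.0783
sqrt((|z|-a)/2) = sqrt((6.3253-(-4))/2) = sqrt(5.1627) = 2.2722

±(1.0783 + 2.2722i) i.e. 1.0783 + 2.2722i and -1.0783 - 2.2722i


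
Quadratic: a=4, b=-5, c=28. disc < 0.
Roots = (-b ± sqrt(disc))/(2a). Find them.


disc = (-5)^2 - 4*4*28 = 25 - 448 = -423
sqrt(|disc|) = sqrt(423) = 20.5670
Real part = 5/(2*4) = 0.6250
Imag part = 20.5670/(2*4) = 2.5709

0.6250 ± 2.5709i


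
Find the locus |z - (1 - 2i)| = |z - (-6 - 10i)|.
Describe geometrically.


Equal distances means the locus is the perpendicular bisector of z1 and z2.
Midpoint = ((1+(-6))/2, (-2+(-10))/2) = (-2.5000, -6.0000)

Perpendicular bisector through (-2.5000, -6.0000)


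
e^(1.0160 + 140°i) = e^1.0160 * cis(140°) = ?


e^1.0160 = 2.7621
cos(140°) = -0.76604
sin(140°) = 0.6428
Real = 2.7621*(-0.76604) = -2.1159
Imag = 2.7621*0.6428 = 1.7755

-2.1159 + 1.7755i


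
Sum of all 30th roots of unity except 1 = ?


With w = e^(2*pi*i/30), all 30 of the 30th roots of unity w^0 = 1, w, ..., w^(29) sum to 0: 1 + w + ... + w^(29) = (1 - w^30)/(1 - w) = 0 since w^30 = 1, w ≠ 1.
Removing the root 1: w + w^2 + ... + w^(29) = 0 - 1 = -1

Sum = -1


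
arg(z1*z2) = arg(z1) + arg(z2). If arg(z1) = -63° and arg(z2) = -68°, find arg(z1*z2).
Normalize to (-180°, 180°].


arg(z1*z2) = -63° - 68° = -131°
Normalized to (-180°, 180°]: -131°

-131°


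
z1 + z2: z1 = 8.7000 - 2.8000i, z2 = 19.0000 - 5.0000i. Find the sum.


Real: 8.7 + 19 = 27.7
Imag: -2.8 - 5 = -7.8

27.7000 - 7.8000i


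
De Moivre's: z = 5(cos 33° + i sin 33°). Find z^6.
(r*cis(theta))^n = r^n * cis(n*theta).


r^6 = 5^6 = 15625
n*theta = 6*33° = 198° = 198° (mod 360)
a = 15625*cos(198°) = -14860.2581
b = 15625*sin(198°) = -4828.3905

15625 cis(198°) = -14860.2581 - 4828.3905i


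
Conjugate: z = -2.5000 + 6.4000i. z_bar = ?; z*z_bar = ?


z_bar = -2.5000 - 6.4000i
z*z_bar = (-2.5)^2 + 6.4^2 = 6.25 + 40.96 = 47.21

z_bar = -2.5000 - 6.4000i, z*z_bar = 47.21


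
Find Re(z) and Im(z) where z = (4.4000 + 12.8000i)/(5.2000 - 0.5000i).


Multiply by conjugate: (4.4000 + 12.8000i)(5.2000 + 0.5000i) / (5.2^2 + (-0.5)^2)
Numerator real = 4.4*5.2 + 12.8*(-0.5) = 16.48
Numerator imag = 12.8*5.2 - 4.4*(-0.5) = 68.76
Denominator = 27.29
Re(z) = 16.48/27.29 = 0.6039
Im(z) = 68.76/27.29 = 2.5196

Re(z) = 0.6039, Im(z) = 2.5196


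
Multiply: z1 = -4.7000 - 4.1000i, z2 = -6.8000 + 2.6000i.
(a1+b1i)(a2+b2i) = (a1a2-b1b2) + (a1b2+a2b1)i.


Real = -4.7*(-6.8) - (-4.1)*2.6 = 31.96 - (-10.66) = 42.62
Imag = -4.7*2.6 - (6.8)*(-4.1) = -12.22 + 27.88 = 15.66

42.6200 + 15.6600i


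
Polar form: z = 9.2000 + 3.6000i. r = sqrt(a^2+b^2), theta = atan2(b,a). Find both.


r = sqrt(84.64+12.96) = sqrt(97.6) = 9.8793
theta = atan2(3.6, 9.2) = 21.3706 degrees

r = 9.8793, theta = 21.3706 degrees


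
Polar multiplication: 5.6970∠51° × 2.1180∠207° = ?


r = 5.6970 * 2.1180 = 12.0662
theta = 51° + 207° = 258° = 258° (mod 360)

12.0662 cis(258°)


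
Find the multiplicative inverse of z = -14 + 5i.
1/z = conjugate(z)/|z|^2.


|z|^2 = 196+25 = 221
1/z = (-14 - 5i)/221

1/z = -0.0633 - 0.0226i


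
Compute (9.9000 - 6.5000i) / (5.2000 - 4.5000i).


Conjugate of z2 = 5.2000 + 4.5000i
Numerator: (9.9000 - 6.5000i)(5.2000 + 4.5000i) = 80.7300 + 10.7500i
Denominator: 5.2^2 + (-4.5)^2 = 47.29
Result = (80.7300 + 10.7500i)/47.29

1.7071 + 0.2273i


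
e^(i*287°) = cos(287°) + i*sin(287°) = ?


cos(287°) = 0.2924
sin(287°) = -0.9563

e^(i*287°) = 0.2924 - 0.9563i


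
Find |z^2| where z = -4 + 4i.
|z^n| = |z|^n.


|z| = sqrt(16+16) = sqrt(32) = 5.6569
|z^2| = |z|^2 = (sqrt(32))^2 = 32

|z^2| = 32


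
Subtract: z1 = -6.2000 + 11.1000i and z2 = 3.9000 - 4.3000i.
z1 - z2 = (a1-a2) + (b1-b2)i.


Real: -6.2 - 3.9 = -10.1
Imag: 11.1 + 4.3 = 15.4

-10.1000 + 15.4000i


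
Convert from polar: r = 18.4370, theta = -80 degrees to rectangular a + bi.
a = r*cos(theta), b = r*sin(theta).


a = 18.4370*cos(-80°) = 18.4370*0.17365 = 3.2016
b = 18.4370*sin(-80°) = 18.4370*(-0.98481) = -18.1569

3.2016 - 18.1569i


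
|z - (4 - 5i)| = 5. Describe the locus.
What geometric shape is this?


|z - z0| = r is a circle with center z0 and radius r.
Center = (4, -5), radius = 5

Circle with center (4, -5) and radius 5


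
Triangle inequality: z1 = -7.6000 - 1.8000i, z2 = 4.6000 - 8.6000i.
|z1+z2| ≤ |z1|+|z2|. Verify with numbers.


|z1| = sqrt((-7.6)^2 + (-1.8)^2) = sqrt(61) = 7.8102
|z2| = sqrt(4.6^2 + (-8.6)^2) = sqrt(95.12) = 9.7529
z1+z2 = -3.0000 - 10.4000i
|z1+z2| = sqrt(117.16) = 10.8240
|z1|+|z2| = 7.8102 + 9.7529 = 17.5631

|z1+z2| = 10.8240 ≤ |z1|+|z2| = 17.5631 (verified)


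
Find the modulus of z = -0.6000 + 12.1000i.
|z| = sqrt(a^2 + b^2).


|z| = sqrt((-0.6)^2 + 12.1^2) = sqrt(0.36 + 146.41) = sqrt(146.77) = 12.1149

|z| = 12.1149


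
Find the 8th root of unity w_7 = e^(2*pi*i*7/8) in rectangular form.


Angle = 360*7/8 = 315°
a = cos(315°) = 0.7071
b = sin(315°) = -0.7071

0.7071 - 0.7071i


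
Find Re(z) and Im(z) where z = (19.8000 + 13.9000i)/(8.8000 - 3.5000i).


Multiply by conjugate: (19.8000 + 13.9000i)(8.8000 + 3.5000i) / (8.8^2 + (-3.5)^2)
Numerator real = 19.8*8.8 + 13.9*(-3.5) = 125.59
Numerator imag = 13.9*8.8 - 19.8*(-3.5) = 191.62
Denominator = 89.69
Re(z) = 125.59/89.69 = 1.4003
Im(z) = 191.62/89.69 = 2.1365

Re(z) = 1.4003, Im(z) = 2.1365


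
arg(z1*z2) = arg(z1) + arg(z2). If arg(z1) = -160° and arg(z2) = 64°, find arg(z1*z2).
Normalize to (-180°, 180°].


arg(z1*z2) = -160° + 64° = -96°
Normalized to (-180°, 180°]: -96°

-96°


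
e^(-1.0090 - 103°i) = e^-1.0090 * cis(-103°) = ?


e^-1.0090 = 0.36458
cos(-103°) = -0.225
sin(-103°) = -0.9744
Real = 0.36458*(-0.225) = -0.0820
Imag = 0.36458*(-0.9744) = -0.3552

-0.0820 - 0.3552i


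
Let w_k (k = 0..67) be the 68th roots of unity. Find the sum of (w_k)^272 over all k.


The roots are w_k = w^k with w = e^(2*pi*i/68), and (w^k)^272 = (w^272)^k.
So S = 1 + u + u^2 + ... + u^(67) with u = w^272.
272 = 4*68 + 0, so 272 is a multiple of 68 and u = (w^68)^4 = 1.
Every one of the 68 terms equals 1: S = 68

S = 68


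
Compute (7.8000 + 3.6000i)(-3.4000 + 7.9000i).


Real = 7.8*(-3.4) - 3.6*7.9 = -26.52 - 28.44 = -54.96
Imag = 7.8*7.9 - (3.4)*3.6 = 61.62 - (12.24) = 49.38

-54.9600 + 49.3800i


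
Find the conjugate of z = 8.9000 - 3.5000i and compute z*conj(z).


z_bar = 8.9000 + 3.5000i
z*z_bar = 8.9^2 + (-3.5)^2 = 79.21 + 12.25 = 91.46

z_bar = 8.9000 + 3.5000i, z*z_bar = 91.46


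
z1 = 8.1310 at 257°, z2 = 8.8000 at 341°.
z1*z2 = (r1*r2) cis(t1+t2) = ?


r = 8.1310 * 8.8000 = 71.5528
theta = 257° + 341° = 598° = 238° (mod 360)

71.5528 cis(238°)


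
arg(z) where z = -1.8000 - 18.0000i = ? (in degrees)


Re = -1.8, Im = -18
arg = atan2(-18, -1.8) = -95.7106 degrees

arg(z) = -95.7106 degrees


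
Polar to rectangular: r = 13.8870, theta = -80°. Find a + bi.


a = 13.8870*cos(-80°) = 13.8870*0.17365 = 2.4115
b = 13.8870*sin(-80°) = 13.8870*(-0.984808) = -13.6760

2.4115 - 13.6760i


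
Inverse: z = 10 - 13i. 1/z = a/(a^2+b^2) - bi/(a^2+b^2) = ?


|z|^2 = 100+169 = 269
1/z = (10 + 13i)/269

1/z = 0.0372 + 0.0483i


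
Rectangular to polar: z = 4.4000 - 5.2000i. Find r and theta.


r = sqrt(19.36+27.04) = sqrt(46.4) = 6.8118
theta = atan2(-5.2, 4.4) = -49.7636 degrees

r = 6.8118, theta = -49.7636 degrees


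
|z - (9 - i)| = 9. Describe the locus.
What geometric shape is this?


|z - z0| = r is a circle with center z0 and radius r.
Center = (9, -1), radius = 9

Circle with center (9, -1) and radius 9


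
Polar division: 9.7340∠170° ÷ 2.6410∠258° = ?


r = 9.7340 / 2.6410 = 3.6857
theta = 170° - 258° = -88° = 272° (mod 360)

3.6857 cis(272°)


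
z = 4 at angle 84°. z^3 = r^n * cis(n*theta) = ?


r^3 = 4^3 = 64
n*theta = 3*84° = 252° = 252° (mod 360)
a = 64*cos(252°) = -19.7771
b = 64*sin(252°) = -60.8676

64 cis(252°) = -19.7771 - 60.8676i


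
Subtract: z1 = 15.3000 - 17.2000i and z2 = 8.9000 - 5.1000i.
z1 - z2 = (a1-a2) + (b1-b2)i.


Real: 15.3 - 8.9 = 6.4
Imag: -17.2 + 5.1 = -12.1

6.4000 - 12.1000i


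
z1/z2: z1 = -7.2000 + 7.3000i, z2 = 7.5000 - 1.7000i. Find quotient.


Conjugate of z2 = 7.5000 + 1.7000i
Numerator: (-7.2000 + 7.3000i)(7.5000 + 1.7000i) = -66.4100 + 42.5100i
Denominator: 7.5^2 + (-1.7)^2 = 59.14
Result = (-66.4100 + 42.5100i)/59.14

-1.1229 + 0.7188i


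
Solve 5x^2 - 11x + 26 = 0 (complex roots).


disc = (-11)^2 - 4*5*26 = 121 - 520 = -399
sqrt(|disc|) = sqrt(399) = 19.9750
Real part = 11/(2*5) = 1.1000
Imag part = 19.9750/(2*5) = 1.9975

1.1000 ± 1.9975i


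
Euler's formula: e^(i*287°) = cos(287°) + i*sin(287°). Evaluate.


cos(287°) = 0.2924
sin(287°) = -0.9563

e^(i*287°) = 0.2924 - 0.9563i


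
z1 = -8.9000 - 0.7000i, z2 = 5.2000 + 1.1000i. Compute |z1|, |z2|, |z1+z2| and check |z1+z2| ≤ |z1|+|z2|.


|z1| = sqrt((-8.9)^2 + (-0.7)^2) = sqrt(79.7) = 8.9275
|z2| = sqrt(5.2^2 + 1.1^2) = sqrt(28.25) = 5.3151
z1+z2 = -3.7000 + 0.4000i
|z1+z2| = sqrt(13.85) = 3.7216
|z1|+|z2| = 8.9275 + 5.3151 = 14.2426

|z1+z2| = 3.7216 ≤ |z1|+|z2| = 14.2426 (verified)


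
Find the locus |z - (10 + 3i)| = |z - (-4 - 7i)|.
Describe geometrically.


Equal distances means the locus is the perpendicular bisector of z1 and z2.
Midpoint = ((10+(-4))/2, (3+(-7))/2) = (3.0000, -2.0000)

Perpendicular bisector through (3.0000, -2.0000)


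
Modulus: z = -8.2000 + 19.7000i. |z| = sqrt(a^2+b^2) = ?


|z| = sqrt((-8.2)^2 + 19.7^2) = sqrt(67.24 + 388.09) = sqrt(455.33) = 21.3385

|z| = 21.3385


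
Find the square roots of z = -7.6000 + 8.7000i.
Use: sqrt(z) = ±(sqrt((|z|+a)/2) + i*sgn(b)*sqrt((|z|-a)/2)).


|z| = sqrt(57.76+75.69) = 11.5521
sqrt((|z|+a)/2) = sqrt((11.5521+(-7.6))/2) = sqrt(1.9760) = 1.4057
sqrt((|z|-a)/2) = sqrt((11.5521-(-7.6))/2) = sqrt(9.5760) = 3.0945

±(1.4057 + 3.0945i) i.e. 1.4057 + 3.0945i and -1.4057 - 3.0945i


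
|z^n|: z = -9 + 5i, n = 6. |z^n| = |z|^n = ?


|z| = sqrt(81+25) = sqrt(106) = 10.2956
|z^6| = |z|^6 = (sqrt(106))^6 = 106^3 = 1191016

|z^6| = 1191016


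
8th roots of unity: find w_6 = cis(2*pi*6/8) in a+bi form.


Angle = 360*6/8 = 270°
a = cos(270°) = 0
b = sin(270°) = -1.0000

0 - 1.0000i


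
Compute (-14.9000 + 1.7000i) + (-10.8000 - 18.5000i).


Real: -14.9 - 10.8 = -25.7
Imag: 1.7 - 18.5 = -16.8

-25.7000 - 16.8000i


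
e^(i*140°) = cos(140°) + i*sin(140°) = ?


cos(140°) = -0.7660
sin(140°) = 0.6428

e^(i*140°) = -0.7660 + 0.6428i


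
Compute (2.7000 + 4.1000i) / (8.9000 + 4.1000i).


Conjugate of z2 = 8.9000 - 4.1000i
Numerator: (2.7000 + 4.1000i)(8.9000 - 4.1000i) = 40.8400 + 25.4200i
Denominator: 8.9^2 + 4.1^2 = 96.02
Result = (40.8400 + 25.4200i)/96.02

0.4253 + 0.2647i


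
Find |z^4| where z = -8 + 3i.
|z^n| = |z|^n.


|z| = sqrt(64+9) = sqrt(73) = 8.5440
|z^4| = |z|^4 = (sqrt(73))^4 = 73^2 = 5329

|z^4| = 5329


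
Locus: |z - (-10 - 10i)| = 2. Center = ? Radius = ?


|z - z0| = r is a circle with center z0 and radius r.
Center = (-10, -10), radius = 2

Circle with center (-10, -10) and radius 2


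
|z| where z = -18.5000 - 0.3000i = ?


|z| = sqrt((-18.5)^2 + (-0.3)^2) = sqrt(342.25 + 0.09) = sqrt(342.34) = 18.5024

|z| = 18.5024


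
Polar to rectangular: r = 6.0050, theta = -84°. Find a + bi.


a = 6.0050*cos(-84°) = 6.0050*0.10453 = 0.6277
b = 6.0050*sin(-84°) = 6.0050*(-0.99452) = -5.9721

0.6277 - 5.9721i


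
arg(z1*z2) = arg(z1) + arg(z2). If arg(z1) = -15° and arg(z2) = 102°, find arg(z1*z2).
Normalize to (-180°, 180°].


arg(z1*z2) = -15° + 102° = 87°
Normalized to (-180°, 180°]: 87°

87°


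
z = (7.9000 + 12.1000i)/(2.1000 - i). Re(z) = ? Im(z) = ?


Multiply by conjugate: (7.9000 + 12.1000i)(2.1000 + i) / (2.1^2 + (-1)^2)
Numerator real = 7.9*2.1 + 12.1*(-1) = 4.49
Numerator imag = 12.1*2.1 - 7.9*(-1) = 33.31
Denominator = 5.41
Re(z) = 4.49/5.41 = 0.8299
Im(z) = 33.31/5.41 = 6.1571

Re(z) = 0.8299, Im(z) = 6.1571


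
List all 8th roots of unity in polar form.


The 8th roots of unity are cis(360k/8°) for k=0..7
Angle step = 360/8 = 45°
Primitive root: cis(45°)
Primitive root = 0.7071 + 0.7071i

8 roots at angles: 0°, 45°, 90°, 135°, 180°, 225°, 270°, 315°


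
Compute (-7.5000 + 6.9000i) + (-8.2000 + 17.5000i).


Real: -7.5 - 8.2 = -15.7
Imag: 6.9 + 17.5 = 24.4

-15.7000 + 24.4000i


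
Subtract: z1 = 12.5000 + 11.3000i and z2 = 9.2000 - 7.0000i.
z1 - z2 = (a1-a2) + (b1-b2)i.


Real: 12.5 - 9.2 = 3.3
Imag: 11.3 + 7 = 18.3

3.3000 + 18.3000i


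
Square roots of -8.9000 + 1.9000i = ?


|z| = sqrt(79.21+3.61) = 9.1005
sqrt((|z|+a)/2) = sqrt((9.1005+(-8.9))/2) = sqrt(0.1003) = 0.3167
sqrt((|z|-a)/2) = sqrt((9.1005-(-8.9))/2) = sqrt(9.0003) = 3.0000

±(0.3167 + 3.0000i) i.e. 0.3167 + 3.0000i and -0.3167 - 3.0000i


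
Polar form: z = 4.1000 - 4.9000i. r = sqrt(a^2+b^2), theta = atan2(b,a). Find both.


r = sqrt(16.81+24.01) = sqrt(40.82) = 6.3891
theta = atan2(-4.9, 4.1) = -50.0796 degrees

r = 6.3891, theta = -50.0796 degrees


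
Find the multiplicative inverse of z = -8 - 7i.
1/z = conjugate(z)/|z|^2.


|z|^2 = 64+49 = 113
1/z = (-8 + 7i)/113

1/z = -0.0708 + 0.0619i


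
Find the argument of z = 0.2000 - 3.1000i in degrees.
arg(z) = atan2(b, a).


Re = 0.2, Im = -3.1
arg = atan2(-3.1, 0.2) = -86.3086 degrees

arg(z) = -86.3086 degrees


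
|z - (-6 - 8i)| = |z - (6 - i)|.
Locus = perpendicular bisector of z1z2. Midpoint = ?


Equal distances means the locus is the perpendicular bisector of z1 and z2.
Midpoint = ((-6+6)/2, (-8+(-1))/2) = (0, -4.5000)

Perpendicular bisector through (0, -4.5000)


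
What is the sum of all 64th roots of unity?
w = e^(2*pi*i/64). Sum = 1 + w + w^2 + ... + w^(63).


The sum of all 64th roots of unity is 0.
Geometric series: (1 - w^64)/(1 - w) = (1-1)/(1-w) = 0 since w^64 = 1, w ≠ 1.
Alternatively: coefficient of z^63 in z^64 - 1 is 0.

0


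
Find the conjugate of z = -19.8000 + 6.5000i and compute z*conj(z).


z_bar = -19.8000 - 6.5000i
z*z_bar = (-19.8)^2 + 6.5^2 = 392.04 + 42.25 = 434.29

z_bar = -19.8000 - 6.5000i, z*z_bar = 434.29


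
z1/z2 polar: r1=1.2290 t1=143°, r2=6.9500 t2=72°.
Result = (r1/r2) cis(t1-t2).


r = 1.2290 / 6.9500 = 0.1768
theta = 143° - 72° = 71° = 71° (mod 360)

0.1768 cis(71°)


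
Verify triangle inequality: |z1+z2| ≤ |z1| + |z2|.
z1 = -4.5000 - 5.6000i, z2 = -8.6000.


|z1| = sqrt((-4.5)^2 + (-5.6)^2) = sqrt(51.61) = 7.1840
|z2| = sqrt((-8.6)^2 + 0^2) = sqrt(73.96) = 8.6000
z1+z2 = -13.1000 - 5.6000i
|z1+z2| = sqrt(202.97) = 14.2468
|z1|+|z2| = 7.1840 + 8.6000 = 15.7840

|z1+z2| = 14.2468 ≤ |z1|+|z2| = 15.7840 (verified)


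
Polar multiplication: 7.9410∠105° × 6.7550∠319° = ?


r = 7.9410 * 6.7550 = 53.6415
theta = 105° + 319° = 424° = 64° (mod 360)

53.6415 cis(64°)


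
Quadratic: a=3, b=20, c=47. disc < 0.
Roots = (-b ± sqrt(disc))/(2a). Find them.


disc = 20^2 - 4*3*47 = 400 - 564 = -164
sqrt(|disc|) = sqrt(164) = 12.8062
Real part = -20/(2*3) = -3.3333
Imag part = 12.8062/(2*3) = 2.1344

-3.3333 ± 2.1344i


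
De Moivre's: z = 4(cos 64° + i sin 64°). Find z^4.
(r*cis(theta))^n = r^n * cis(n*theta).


r^4 = 4^4 = 256
n*theta = 4*64° = 256° = 256° (mod 360)
a = 256*cos(256°) = -61.9320
b = 256*sin(256°) = -248.3957

256 cis(256°) = -61.9320 - 248.3957i


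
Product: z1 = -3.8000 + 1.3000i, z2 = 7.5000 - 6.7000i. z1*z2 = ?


Real = -3.8*7.5 - 1.3*(-6.7) = -28.5 - (-8.71) = -19.79
Imag = -3.8*(-6.7) + 7.5*1.3 = 25.46 + 9.75 = 35.21

-19.7900 + 35.2100i


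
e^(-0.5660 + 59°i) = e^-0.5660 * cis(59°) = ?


e^-0.5660 = 0.5678
cos(59°) = 0.515
sin(59°) = 0.8572
Real = 0.5678*0.515 = 0.2924
Imag = 0.5678*0.8572 = 0.4867

0.2924 + 0.4867i


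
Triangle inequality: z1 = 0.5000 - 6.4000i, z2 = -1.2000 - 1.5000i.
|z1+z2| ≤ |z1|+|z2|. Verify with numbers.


|z1| = sqrt(0.5^2 + (-6.4)^2) = sqrt(41.21) = 6.4195
|z2| = sqrt((-1.2)^2 + (-1.5)^2) = sqrt(3.69) = 1.9209
z1+z2 = -0.7000 - 7.9000i
|z1+z2| = sqrt(62.9) = 7.9310
|z1|+|z2| = 6.4195 + 1.9209 = 8.3404

|z1+z2| = 7.9310 ≤ |z1|+|z2| = 8.3404 (verified)


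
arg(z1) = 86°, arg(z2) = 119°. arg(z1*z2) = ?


arg(z1*z2) = 86° + 119° = 205°
Normalized to (-180°, 180°]: -155°

-155°


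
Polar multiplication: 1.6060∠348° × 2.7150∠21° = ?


r = 1.6060 * 2.7150 = 4.3603
theta = 348° + 21° = 369° = 9° (mod 360)

4.3603 cis(9°)


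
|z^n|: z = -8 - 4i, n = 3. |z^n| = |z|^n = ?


|z| = sqrt(64+16) = sqrt(80) = 8.9443
|z^3| = |z|^3 = (sqrt(80))^3 = 80*sqrt(80)

|z^3| = 80*sqrt(80) ≈ 715.5418


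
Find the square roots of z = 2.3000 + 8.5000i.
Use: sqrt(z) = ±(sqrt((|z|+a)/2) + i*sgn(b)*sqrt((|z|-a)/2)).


|z| = sqrt(5.29+72.25) = 8.8057
sqrt((|z|+a)/2) = sqrt((8.8057+2.3)/2) = sqrt(5.5528) = 2.3564
sqrt((|z|-a)/2) = sqrt((8.8057-2.3)/2) = sqrt(3.2528) = 1.8036

±(2.3564 + 1.8036i) i.e. 2.3564 + 1.8036i and -2.3564 - 1.8036i


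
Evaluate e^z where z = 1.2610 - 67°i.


e^1.2610 = 3.5289
cos(-67°) = 0.390731
sin(-67°) = -0.9205
Real = 3.5289*0.390731 = 1.3789
Imag = 3.5289*(-0.9205) = -3.2484

1.3789 - 3.2484i


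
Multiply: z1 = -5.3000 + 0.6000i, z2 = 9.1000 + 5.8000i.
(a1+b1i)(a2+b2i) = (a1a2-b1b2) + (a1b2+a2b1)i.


Real = -5.3*9.1 - 0.6*5.8 = -48.23 - 3.48 = -51.71
Imag = -5.3*5.8 + 9.1*0.6 = -30.74 + 5.46 = -25.28

-51.7100 - 25.2800i


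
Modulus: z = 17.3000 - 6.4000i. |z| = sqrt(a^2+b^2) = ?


|z| = sqrt(17.3^2 + (-6.4)^2) = sqrt(299.29 + 40.96) = sqrt(340.25) = 18.4459

|z| = 18.4459


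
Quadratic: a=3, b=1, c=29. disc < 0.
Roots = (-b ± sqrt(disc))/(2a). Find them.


disc = 1^2 - 4*3*29 = 1 - 348 = -347
sqrt(|disc|) = sqrt(347) = 18.6279
Real part = -1/(2*3) = -0.1667
Imag part = 18.6279/(2*3) = 3.1047

-0.1667 ± 3.1047i


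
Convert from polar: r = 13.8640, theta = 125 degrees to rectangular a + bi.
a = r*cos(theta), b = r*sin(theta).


a = 13.8640*cos(125°) = 13.8640*(-0.57358) = -7.9521
b = 13.8640*sin(125°) = 13.8640*0.81915 = 11.3567

-7.9521 + 11.3567i


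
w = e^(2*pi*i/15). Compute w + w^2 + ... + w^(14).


With w = e^(2*pi*i/15), all 15 of the 15th roots of unity w^0 = 1, w, ..., w^(14) sum to 0: 1 + w + ... + w^(14) = (1 - w^15)/(1 - w) = 0 since w^15 = 1, w ≠ 1.
Removing the root 1: w + w^2 + ... + w^(14) = 0 - 1 = -1

Sum = -1


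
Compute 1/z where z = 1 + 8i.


|z|^2 = 1+64 = 65
1/z = (1 - 8i)/65

1/z = 0.0154 - 0.1231i


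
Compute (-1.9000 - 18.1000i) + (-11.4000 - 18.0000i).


Real: -1.9 - 11.4 = -13.3
Imag: -18.1 - 18 = -36.1

-13.3000 - 36.1000i


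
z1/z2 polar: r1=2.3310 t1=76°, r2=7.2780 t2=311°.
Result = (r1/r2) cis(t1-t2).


r = 2.3310 / 7.2780 = 0.3203
theta = 76° - 311° = -235° = 125° (mod 360)

0.3203 cis(125°)


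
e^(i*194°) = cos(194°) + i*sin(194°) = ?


cos(194°) = -0.9703
sin(194°) = -0.2419

e^(i*194°) = -0.9703 - 0.2419i


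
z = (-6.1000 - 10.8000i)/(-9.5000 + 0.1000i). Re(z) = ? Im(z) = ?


Multiply by conjugate: (-6.1000 - 10.8000i)(-9.5000 - 0.1000i) / ((-9.5)^2 + 0.1^2)
Numerator real = -6.1*(-9.5) - (10.8)*0.1 = 56.87
Numerator imag = -10.8*(-9.5) - (-6.1)*0.1 = 103.21
Denominator = 90.26
Re(z) = 56.87/90.26 = 0.6301
Im(z) = 103.21/90.26 = 1.1435

Re(z) = 0.6301, Im(z) = 1.1435


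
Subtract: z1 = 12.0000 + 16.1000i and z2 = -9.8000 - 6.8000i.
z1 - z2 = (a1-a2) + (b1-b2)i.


Real: 12 + 9.8 = 21.8
Imag: 16.1 + 6.8 = 22.9

21.8000 + 22.9000i


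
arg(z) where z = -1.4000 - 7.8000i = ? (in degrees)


Re = -1.4, Im = -7.8
arg = atan2(-7.8, -1.4) = -100.1755 degrees

arg(z) = -100.1755 degrees


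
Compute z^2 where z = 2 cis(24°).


r^2 = 2^2 = 4
n*theta = 2*24° = 48° = 48° (mod 360)
a = 4*cos(48°) = 2.6765
b = 4*sin(48°) = 2.9726

4 cis(48°) = 2.6765 + 2.9726i


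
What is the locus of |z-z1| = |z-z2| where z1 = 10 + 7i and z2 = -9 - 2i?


Equal distances means the locus is the perpendicular bisector of z1 and z2.
Midpoint = ((10+(-9))/2, (7+(-2))/2) = (0.5000, 2.5000)

Perpendicular bisector through (0.5000, 2.5000)


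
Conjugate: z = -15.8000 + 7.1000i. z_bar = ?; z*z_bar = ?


z_bar = -15.8000 - 7.1000i
z*z_bar = (-15.8)^2 + 7.1^2 = 249.64 + 50.41 = 300.05

z_bar = -15.8000 - 7.1000i, z*z_bar = 300.05


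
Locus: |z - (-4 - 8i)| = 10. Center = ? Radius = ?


|z - z0| = r is a circle with center z0 and radius r.
Center = (-4, -8), radius = 10

Circle with center (-4, -8) and radius 10


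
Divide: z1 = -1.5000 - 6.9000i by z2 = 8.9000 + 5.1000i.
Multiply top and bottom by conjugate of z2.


Conjugate of z2 = 8.9000 - 5.1000i
Numerator: (-1.5000 - 6.9000i)(8.9000 - 5.1000i) = -48.5400 - 53.7600i
Denominator: 8.9^2 + 5.1^2 = 105.22
Result = (-48.5400 - 53.7600i)/105.22

-0.4613 - 0.5109i


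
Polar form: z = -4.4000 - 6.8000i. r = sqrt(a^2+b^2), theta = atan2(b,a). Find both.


r = sqrt(19.36+46.24) = sqrt(65.6) = 8.0994
theta = atan2(-6.8, -4.4) = -122.9052 degrees

r = 8.0994, theta = -122.9052 degrees


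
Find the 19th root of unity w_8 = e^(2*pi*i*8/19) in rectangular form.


Angle = 360*8/19 = 151.5789°
a = cos(151.5789°) = -0.8795
b = sin(151.5789°) = 0.4759

-0.8795 + 0.4759i


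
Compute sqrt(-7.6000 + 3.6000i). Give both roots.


|z| = sqrt(57.76+12.96) = 8.4095
sqrt((|z|+a)/2) = sqrt((8.4095+(-7.6))/2) = sqrt(0.4048) = 0.6362
sqrt((|z|-a)/2) = sqrt((8.4095-(-7.6))/2) = sqrt(8.0048) = 2.8293

±(0.6362 + 2.8293i) i.e. 0.6362 + 2.8293i and -0.6362 - 2.8293i


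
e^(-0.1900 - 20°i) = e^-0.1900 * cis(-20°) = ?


e^-0.1900 = 0.8270
cos(-20°) = 0.9397
sin(-20°) = -0.342
Real = 0.8270*0.9397 = 0.7771
Imag = 0.8270*(-0.342) = -0.2828

0.7771 - 0.2828i


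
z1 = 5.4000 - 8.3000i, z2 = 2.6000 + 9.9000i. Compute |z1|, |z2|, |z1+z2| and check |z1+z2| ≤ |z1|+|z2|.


|z1| = sqrt(5.4^2 + (-8.3)^2) = sqrt(98.05) = 9.9020
|z2| = sqrt(2.6^2 + 9.9^2) = sqrt(104.77) = 10.2357
z1+z2 = 8.0000 + 1.6000i
|z1+z2| = sqrt(66.56) = 8.1584
|z1|+|z2| = 9.9020 + 10.2357 = 20.1377

|z1+z2| = 8.1584 ≤ |z1|+|z2| = 20.1377 (verified)


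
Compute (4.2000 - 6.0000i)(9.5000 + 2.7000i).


Real = 4.2*9.5 - (-6)*2.7 = 39.9 - (-16.2) = 56.1
Imag = 4.2*2.7 + 9.5*(-6) = 11.34 - (57) = -45.66

56.1000 - 45.6600i


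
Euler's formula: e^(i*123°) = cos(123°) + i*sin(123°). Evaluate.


cos(123°) = -0.5446
sin(123°) = 0.8387

e^(i*123°) = -0.5446 + 0.8387i


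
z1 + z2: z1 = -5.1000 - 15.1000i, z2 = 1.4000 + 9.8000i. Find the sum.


Real: -5.1 + 1.4 = -3.7
Imag: -15.1 + 9.8 = -5.3

-3.7000 - 5.3000i


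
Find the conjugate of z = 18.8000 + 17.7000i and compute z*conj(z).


z_bar = 18.8000 - 17.7000i
z*z_bar = 18.8^2 + 17.7^2 = 353.44 + 313.29 = 666.73

z_bar = 18.8000 - 17.7000i, z*z_bar = 666.73


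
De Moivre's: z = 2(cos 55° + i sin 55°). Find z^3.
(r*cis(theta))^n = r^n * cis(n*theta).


r^3 = 2^3 = 8
n*theta = 3*55° = 165° = 165° (mod 360)
a = 8*cos(165°) = -7.7274
b = 8*sin(165°) = 2.0706

8 cis(165°) = -7.7274 + 2.0706i


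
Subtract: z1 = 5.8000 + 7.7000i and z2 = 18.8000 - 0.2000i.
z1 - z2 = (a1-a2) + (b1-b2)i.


Real: 5.8 - 18.8 = -13
Imag: 7.7 + 0.2 = 7.9

-13.0000 + 7.9000i


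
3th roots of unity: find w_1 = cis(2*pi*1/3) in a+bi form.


Angle = 360*1/3 = 120°
a = cos(120°) = -0.5000
b = sin(120°) = 0.8660

-0.5000 + 0.8660i


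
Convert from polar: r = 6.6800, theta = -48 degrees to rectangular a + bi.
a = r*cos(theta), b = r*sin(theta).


a = 6.6800*cos(-48°) = 6.6800*0.66913 = 4.4698
b = 6.6800*sin(-48°) = 6.6800*(-0.74314) = -4.9642

4.4698 - 4.9642i


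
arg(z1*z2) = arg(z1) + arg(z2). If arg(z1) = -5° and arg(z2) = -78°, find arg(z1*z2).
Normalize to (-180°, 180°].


arg(z1*z2) = -5° - 78° = -83°
Normalized to (-180°, 180°]: -83°

-83°


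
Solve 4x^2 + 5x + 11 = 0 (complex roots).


disc = 5^2 - 4*4*11 = 25 - 176 = -151
sqrt(|disc|) = sqrt(151) = 12.2882
Real part = -5/(2*4) = -0.6250
Imag part = 12.2882/(2*4) = 1.5360

-0.6250 ± 1.5360i


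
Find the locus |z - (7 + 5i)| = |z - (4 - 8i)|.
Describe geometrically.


Equal distances means the locus is the perpendicular bisector of z1 and z2.
Midpoint = ((7+4)/2, (5+(-8))/2) = (5.5000, -1.5000)

Perpendicular bisector through (5.5000, -1.5000)


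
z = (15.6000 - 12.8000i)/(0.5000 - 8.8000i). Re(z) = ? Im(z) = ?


Multiply by conjugate: (15.6000 - 12.8000i)(0.5000 + 8.8000i) / (0.5^2 + (-8.8)^2)
Numerator real = 15.6*0.5 - (12.8)*(-8.8) = 120.44
Numerator imag = -12.8*0.5 - 15.6*(-8.8) = 130.88
Denominator = 77.69
Re(z) = 120.44/77.69 = 1.5503
Im(z) = 130.88/77.69 = 1.6846

Re(z) = 1.5503, Im(z) = 1.6846


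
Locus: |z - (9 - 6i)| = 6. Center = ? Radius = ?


|z - z0| = r is a circle with center z0 and radius r.
Center = (9, -6), radius = 6

Circle with center (9, -6) and radius 6


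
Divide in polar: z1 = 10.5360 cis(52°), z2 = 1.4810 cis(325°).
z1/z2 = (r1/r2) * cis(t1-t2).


r = 10.5360 / 1.4810 = 7.1141
theta = 52° - 325° = -273° = 87° (mod 360)

7.1141 cis(87°)


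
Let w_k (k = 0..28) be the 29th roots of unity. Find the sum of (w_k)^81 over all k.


The roots are w_k = w^k with w = e^(2*pi*i/29), and (w^k)^81 = (w^81)^k.
So S = 1 + u + u^2 + ... + u^(28) with u = w^81.
81 = 2*29 + 23, so 81 is not a multiple of 29: u = (w^29)^2 * w^23 = w^23 ≠ 1 (w is a primitive 29th root), while u^29 = (w^29)^81 = 1.
Geometric series: S = (1 - u^29)/(1 - u) = (1 - 1)/(1 - u) = 0

S = 0


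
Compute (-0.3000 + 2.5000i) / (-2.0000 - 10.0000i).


Conjugate of z2 = -2.0000 + 10.0000i
Numerator: (-0.3000 + 2.5000i)(-2.0000 + 10.0000i) = -24.4000 - 8.0000i
Denominator: (-2)^2 + (-10)^2 = 104
Result = (-24.4000 - 8.0000i)/104

-0.2346 - 0.0769i


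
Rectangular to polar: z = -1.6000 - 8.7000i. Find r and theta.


r = sqrt(2.56+75.69) = sqrt(78.25) = 8.8459
theta = atan2(-8.7, -1.6) = -100.4207 degrees

r = 8.8459, theta = -100.4207 degrees


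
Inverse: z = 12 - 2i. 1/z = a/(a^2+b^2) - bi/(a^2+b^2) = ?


|z|^2 = 144+4 = 148
1/z = (12 + 2i)/148

1/z = 0.0811 + 0.0135i


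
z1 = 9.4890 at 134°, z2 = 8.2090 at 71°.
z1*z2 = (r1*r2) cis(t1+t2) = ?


r = 9.4890 * 8.2090 = 77.8952
theta = 134° + 71° = 205° = 205° (mod 360)

77.8952 cis(205°)


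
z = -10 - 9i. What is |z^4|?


|z| = sqrt(100+81) = sqrt(181) = 13.4536
|z^4| = |z|^4 = (sqrt(181))^4 = 181^2 = 32761

|z^4| = 32761


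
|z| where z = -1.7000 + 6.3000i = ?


|z| = sqrt((-1.7)^2 + 6.3^2) = sqrt(2.89 + 39.69) = sqrt(42.58) = 6.5253

|z| = 6.5253


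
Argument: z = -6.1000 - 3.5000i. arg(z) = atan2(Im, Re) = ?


Re = -6.1, Im = -3.5
arg = atan2(-3.5, -6.1) = -150.1541 degrees

arg(z) = -150.1541 degrees


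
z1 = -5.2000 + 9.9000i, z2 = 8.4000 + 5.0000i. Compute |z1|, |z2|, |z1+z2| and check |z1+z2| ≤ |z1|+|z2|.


|z1| = sqrt((-5.2)^2 + 9.9^2) = sqrt(125.05) = 11.1826
|z2| = sqrt(8.4^2 + 5^2) = sqrt(95.56) = 9.7755
z1+z2 = 3.2000 + 14.9000i
|z1+z2| = sqrt(232.25) = 15.2398
|z1|+|z2| = 11.1826 + 9.7755 = 20.9581

|z1+z2| = 15.2398 ≤ |z1|+|z2| = 20.9581 (verified)


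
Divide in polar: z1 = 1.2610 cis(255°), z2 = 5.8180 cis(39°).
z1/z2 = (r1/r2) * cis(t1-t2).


r = 1.2610 / 5.8180 = 0.2167
theta = 255° - 39° = 216° = 216° (mod 360)

0.2167 cis(216°)


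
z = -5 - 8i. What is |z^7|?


|z| = sqrt(25+64) = sqrt(89) = 9.4340
|z^7| = |z|^7 = (sqrt(89))^7 = 89^3 * sqrt(89) = 704969*sqrt(89)

|z^7| = 704969*sqrt(89) ≈ 6650664.2447


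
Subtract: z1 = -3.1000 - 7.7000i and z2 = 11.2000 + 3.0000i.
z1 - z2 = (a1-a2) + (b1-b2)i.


Real: -3.1 - 11.2 = -14.3
Imag: -7.7 - 3 = -10.7

-14.3000 - 10.7000i


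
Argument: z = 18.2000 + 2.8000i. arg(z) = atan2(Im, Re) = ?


Re = 18.2, Im = 2.8
arg = atan2(2.8, 18.2) = 8.7462 degrees

arg(z) = 8.7462 degrees


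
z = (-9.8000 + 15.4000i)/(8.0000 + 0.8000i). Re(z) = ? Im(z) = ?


Multiply by conjugate: (-9.8000 + 15.4000i)(8.0000 - 0.8000i) / (8^2 + 0.8^2)
Numerator real = -9.8*8 + 15.4*0.8 = -66.08
Numerator imag = 15.4*8 - (-9.8)*0.8 = 131.04
Denominator = 64.64
Re(z) = -66.08/64.64 = -1.0223
Im(z) = 131.04/64.64 = 2.0272

Re(z) = -1.0223, Im(z) = 2.0272
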